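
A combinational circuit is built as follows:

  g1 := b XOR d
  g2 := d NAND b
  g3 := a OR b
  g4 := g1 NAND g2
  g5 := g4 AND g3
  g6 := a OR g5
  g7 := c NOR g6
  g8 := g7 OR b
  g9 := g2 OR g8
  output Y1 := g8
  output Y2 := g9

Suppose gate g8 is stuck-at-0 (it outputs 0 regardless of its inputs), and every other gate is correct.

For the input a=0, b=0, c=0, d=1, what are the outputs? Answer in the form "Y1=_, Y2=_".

Y1=0, Y2=1

Propagate with g8 forced: g1=1, g2=1, g3=0, g4=0, g5=0, g6=0, g7=1, g8=0 [stuck-at-0], g9=1.
So the outputs are Y1=0, Y2=1. (Without the fault they would be Y1=1, Y2=1.)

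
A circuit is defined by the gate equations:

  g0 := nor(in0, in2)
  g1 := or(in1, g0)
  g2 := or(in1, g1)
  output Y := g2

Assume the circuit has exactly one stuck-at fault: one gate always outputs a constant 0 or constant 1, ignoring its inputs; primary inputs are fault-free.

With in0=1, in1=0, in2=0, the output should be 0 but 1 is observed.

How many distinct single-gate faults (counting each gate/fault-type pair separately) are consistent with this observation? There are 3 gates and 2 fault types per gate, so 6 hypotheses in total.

Fault-free: g0=0, g1=0, g2=0 → 0. Observed 1.
  g0 stuck-at-0: output 0 ✗
  g0 stuck-at-1: output 1 ✓
  g1 stuck-at-0: output 0 ✗
  g1 stuck-at-1: output 1 ✓
  g2 stuck-at-0: output 0 ✗
  g2 stuck-at-1: output 1 ✓
Consistent faults: {g0 stuck-at-1, g1 stuck-at-1, g2 stuck-at-1} — 3 in all.

3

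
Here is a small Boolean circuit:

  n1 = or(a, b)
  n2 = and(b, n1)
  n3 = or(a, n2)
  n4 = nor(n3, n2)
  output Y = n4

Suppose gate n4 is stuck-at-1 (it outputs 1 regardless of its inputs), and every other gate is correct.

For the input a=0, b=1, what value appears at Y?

1

Propagate with n4 forced: n1=1, n2=1, n3=1, n4=1 [stuck-at-1].
So Y = 1. (Without the fault it would be 0.)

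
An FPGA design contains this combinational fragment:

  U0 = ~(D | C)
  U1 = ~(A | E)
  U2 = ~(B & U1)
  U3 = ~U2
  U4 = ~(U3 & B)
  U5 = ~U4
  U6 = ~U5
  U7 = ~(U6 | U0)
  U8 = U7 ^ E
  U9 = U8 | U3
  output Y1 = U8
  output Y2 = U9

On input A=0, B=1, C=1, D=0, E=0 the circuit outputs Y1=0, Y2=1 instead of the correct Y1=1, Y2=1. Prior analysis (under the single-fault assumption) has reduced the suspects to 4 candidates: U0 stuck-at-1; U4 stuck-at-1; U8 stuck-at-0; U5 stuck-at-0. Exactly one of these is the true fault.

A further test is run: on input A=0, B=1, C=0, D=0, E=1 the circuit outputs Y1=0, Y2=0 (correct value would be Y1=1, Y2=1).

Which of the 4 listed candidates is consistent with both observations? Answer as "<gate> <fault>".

U8 stuck-at-0

Evaluate each candidate on input A=0, B=1, C=0, D=0, E=1:
  U0 stuck-at-1: U0=1 [stuck-at-1], U1=0, U2=1, U3=0, U4=1, U5=0, U6=1, U7=0, U8=1, U9=1 → Y1=1, Y2=1 — eliminated
  U4 stuck-at-1: U0=1, U1=0, U2=1, U3=0, U4=1 [stuck-at-1], U5=0, U6=1, U7=0, U8=1, U9=1 → Y1=1, Y2=1 — eliminated
  U8 stuck-at-0: U0=1, U1=0, U2=1, U3=0, U4=1, U5=0, U6=1, U7=0, U8=0 [stuck-at-0], U9=0 → Y1=0, Y2=0 — matches
  U5 stuck-at-0: U0=1, U1=0, U2=1, U3=0, U4=1, U5=0 [stuck-at-0], U6=1, U7=0, U8=1, U9=1 → Y1=1, Y2=1 — eliminated
Only U8 stuck-at-0 reproduces the observed Y1=0, Y2=0.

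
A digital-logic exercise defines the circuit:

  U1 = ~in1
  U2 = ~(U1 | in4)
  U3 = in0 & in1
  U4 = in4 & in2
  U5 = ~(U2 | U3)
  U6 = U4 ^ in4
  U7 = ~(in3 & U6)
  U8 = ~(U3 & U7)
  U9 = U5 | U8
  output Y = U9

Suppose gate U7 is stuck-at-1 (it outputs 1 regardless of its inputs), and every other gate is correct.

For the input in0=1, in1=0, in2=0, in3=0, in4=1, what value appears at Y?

Propagate with U7 forced: U1=1, U2=0, U3=0, U4=0, U5=1, U6=1, U7=1 [stuck-at-1], U8=1, U9=1.
So Y = 1. (Same as the fault-free value — the fault is masked on this input.)

1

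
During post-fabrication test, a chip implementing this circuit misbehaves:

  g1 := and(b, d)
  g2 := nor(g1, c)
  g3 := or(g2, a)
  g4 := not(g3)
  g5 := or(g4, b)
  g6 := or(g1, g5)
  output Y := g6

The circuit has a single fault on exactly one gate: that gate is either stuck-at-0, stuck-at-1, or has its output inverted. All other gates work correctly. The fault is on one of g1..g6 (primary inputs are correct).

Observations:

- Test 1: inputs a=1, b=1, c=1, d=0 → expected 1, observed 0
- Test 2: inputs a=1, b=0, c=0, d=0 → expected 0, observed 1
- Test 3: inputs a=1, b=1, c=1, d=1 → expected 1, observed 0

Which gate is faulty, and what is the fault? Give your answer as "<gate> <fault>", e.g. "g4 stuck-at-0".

Fault-free values for test 1 (a=1, b=1, c=1, d=0): g1=0, g2=0, g3=1, g4=0, g5=1, g6=1, giving Y=1. Observed 0.
Test 1: faults giving observed 0 are {g5 stuck-at-0, g5 inverted output, g6 stuck-at-0, g6 inverted output}.
Test 2 (a=1, b=0, c=0, d=0): fault-free g1=0, g2=1, g3=1, g4=0, g5=0, g6=0 → 0; observed 1. Eliminates g5 stuck-at-0, g6 stuck-at-0.
Test 3 (a=1, b=1, c=1, d=1): fault-free g1=1, g2=0, g3=1, g4=0, g5=1, g6=1 → 1; observed 0. Eliminates g5 inverted output.
Only g6 inverted output is consistent with every test.

g6 inverted output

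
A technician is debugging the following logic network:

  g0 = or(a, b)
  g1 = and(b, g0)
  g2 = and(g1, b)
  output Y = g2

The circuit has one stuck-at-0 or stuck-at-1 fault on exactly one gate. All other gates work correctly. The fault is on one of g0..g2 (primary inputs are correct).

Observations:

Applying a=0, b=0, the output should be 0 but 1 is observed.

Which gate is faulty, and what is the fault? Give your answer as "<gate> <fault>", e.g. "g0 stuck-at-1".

Fault-free values for test 1 (a=0, b=0): g0=0, g1=0, g2=0, giving Y=0. Observed 1.
Test 1: faults giving observed 1 are {g2 stuck-at-1}.
Only g2 stuck-at-1 is consistent with every test.

g2 stuck-at-1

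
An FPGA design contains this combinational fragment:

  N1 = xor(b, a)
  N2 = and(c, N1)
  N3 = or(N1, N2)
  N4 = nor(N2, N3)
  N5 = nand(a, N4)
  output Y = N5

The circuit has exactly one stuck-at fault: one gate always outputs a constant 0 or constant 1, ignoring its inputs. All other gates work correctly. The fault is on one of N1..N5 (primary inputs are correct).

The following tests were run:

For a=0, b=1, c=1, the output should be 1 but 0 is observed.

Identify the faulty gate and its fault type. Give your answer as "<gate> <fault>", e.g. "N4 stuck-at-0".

N5 stuck-at-0

Fault-free values for test 1 (a=0, b=1, c=1): N1=1, N2=1, N3=1, N4=0, N5=1, giving Y=1. Observed 0.
Test 1: faults giving observed 0 are {N5 stuck-at-0}.
Only N5 stuck-at-0 is consistent with every test.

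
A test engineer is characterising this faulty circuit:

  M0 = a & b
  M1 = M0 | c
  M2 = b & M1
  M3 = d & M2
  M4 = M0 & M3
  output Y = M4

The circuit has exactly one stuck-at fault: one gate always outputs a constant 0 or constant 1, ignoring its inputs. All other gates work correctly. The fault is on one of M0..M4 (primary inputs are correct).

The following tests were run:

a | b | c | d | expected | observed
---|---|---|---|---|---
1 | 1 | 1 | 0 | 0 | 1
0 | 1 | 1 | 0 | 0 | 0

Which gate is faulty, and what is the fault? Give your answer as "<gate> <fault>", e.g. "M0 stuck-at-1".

Fault-free values for test 1 (a=1, b=1, c=1, d=0): M0=1, M1=1, M2=1, M3=0, M4=0, giving Y=0. Observed 1.
Test 1: faults giving observed 1 are {M3 stuck-at-1, M4 stuck-at-1}.
Test 2 (a=0, b=1, c=1, d=0): fault-free M0=0, M1=1, M2=1, M3=0, M4=0 → 0; observed 0. Eliminates M4 stuck-at-1.
Only M3 stuck-at-1 is consistent with every test.

M3 stuck-at-1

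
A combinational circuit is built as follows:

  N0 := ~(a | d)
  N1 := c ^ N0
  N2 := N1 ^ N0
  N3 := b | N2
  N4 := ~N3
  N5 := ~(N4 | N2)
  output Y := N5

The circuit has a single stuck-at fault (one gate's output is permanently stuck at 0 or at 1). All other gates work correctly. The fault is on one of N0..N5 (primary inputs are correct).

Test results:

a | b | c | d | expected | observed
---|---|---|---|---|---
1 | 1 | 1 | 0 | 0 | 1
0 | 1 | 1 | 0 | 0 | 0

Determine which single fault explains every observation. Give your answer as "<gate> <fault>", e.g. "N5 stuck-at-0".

Fault-free values for test 1 (a=1, b=1, c=1, d=0): N0=0, N1=1, N2=1, N3=1, N4=0, N5=0, giving Y=0. Observed 1.
Test 1: faults giving observed 1 are {N1 stuck-at-0, N2 stuck-at-0, N5 stuck-at-1}.
Test 2 (a=0, b=1, c=1, d=0): fault-free N0=1, N1=0, N2=1, N3=1, N4=0, N5=0 → 0; observed 0. Eliminates N2 stuck-at-0, N5 stuck-at-1.
Only N1 stuck-at-0 is consistent with every test.

N1 stuck-at-0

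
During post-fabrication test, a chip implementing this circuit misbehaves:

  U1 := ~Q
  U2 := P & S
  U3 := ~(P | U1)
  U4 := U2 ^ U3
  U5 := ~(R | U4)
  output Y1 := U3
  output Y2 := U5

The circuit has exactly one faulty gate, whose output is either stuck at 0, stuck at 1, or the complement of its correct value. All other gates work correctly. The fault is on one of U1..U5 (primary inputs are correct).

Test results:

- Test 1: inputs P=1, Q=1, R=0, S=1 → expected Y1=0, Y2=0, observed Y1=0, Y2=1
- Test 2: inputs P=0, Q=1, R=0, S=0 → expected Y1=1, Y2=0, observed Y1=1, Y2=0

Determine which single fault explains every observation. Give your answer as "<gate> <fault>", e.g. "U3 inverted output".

U2 stuck-at-0

Fault-free values for test 1 (P=1, Q=1, R=0, S=1): U1=0, U2=1, U3=0, U4=1, U5=0, giving Y1=0, Y2=0. Observed Y1=0, Y2=1.
Test 1: faults giving observed Y1=0, Y2=1 are {U2 stuck-at-0, U2 inverted output, U4 stuck-at-0, U4 inverted output, U5 stuck-at-1, U5 inverted output}.
Test 2 (P=0, Q=1, R=0, S=0): fault-free U1=0, U2=0, U3=1, U4=1, U5=0 → Y1=1, Y2=0; observed Y1=1, Y2=0. Eliminates U2 inverted output, U4 stuck-at-0, U4 inverted output, U5 stuck-at-1, U5 inverted output.
Only U2 stuck-at-0 is consistent with every test.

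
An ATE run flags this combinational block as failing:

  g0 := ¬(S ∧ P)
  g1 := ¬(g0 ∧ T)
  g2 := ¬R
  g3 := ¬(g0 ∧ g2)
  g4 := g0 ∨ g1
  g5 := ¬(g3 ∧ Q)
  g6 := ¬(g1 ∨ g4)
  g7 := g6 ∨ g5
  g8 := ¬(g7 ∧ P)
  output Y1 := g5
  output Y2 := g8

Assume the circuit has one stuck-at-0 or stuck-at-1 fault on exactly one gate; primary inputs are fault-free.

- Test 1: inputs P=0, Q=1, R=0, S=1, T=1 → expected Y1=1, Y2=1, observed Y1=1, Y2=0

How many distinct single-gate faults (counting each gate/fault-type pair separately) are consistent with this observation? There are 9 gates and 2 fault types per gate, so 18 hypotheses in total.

1

Fault-free: g0=1, g1=0, g2=1, g3=0, g4=1, g5=1, g6=0, g7=1, g8=1 → Y1=1, Y2=1. Observed Y1=1, Y2=0.
  g0: none of the 2 fault types match ✗
  g1: none of the 2 fault types match ✗
  g2: none of the 2 fault types match ✗
  g3: none of the 2 fault types match ✗
  g4: none of the 2 fault types match ✗
  g5: none of the 2 fault types match ✗
  g6: none of the 2 fault types match ✗
  g7: none of the 2 fault types match ✗
  g8: stuck-at-0 ✓; others ✗
Consistent faults: {g8 stuck-at-0} — 1 in all.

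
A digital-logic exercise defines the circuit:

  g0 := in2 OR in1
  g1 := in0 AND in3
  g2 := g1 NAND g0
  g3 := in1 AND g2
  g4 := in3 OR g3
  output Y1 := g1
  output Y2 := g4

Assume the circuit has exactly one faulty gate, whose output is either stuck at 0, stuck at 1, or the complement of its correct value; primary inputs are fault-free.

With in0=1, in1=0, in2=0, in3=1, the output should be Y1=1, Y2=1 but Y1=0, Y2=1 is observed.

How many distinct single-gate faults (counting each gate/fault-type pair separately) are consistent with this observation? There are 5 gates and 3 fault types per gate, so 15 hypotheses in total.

2

Fault-free: g0=0, g1=1, g2=1, g3=0, g4=1 → Y1=1, Y2=1. Observed Y1=0, Y2=1.
  g0: none of the 3 fault types match ✗
  g1: stuck-at-0, inverted output ✓; others ✗
  g2: none of the 3 fault types match ✗
  g3: none of the 3 fault types match ✗
  g4: none of the 3 fault types match ✗
Consistent faults: {g1 stuck-at-0, g1 inverted output} — 2 in all.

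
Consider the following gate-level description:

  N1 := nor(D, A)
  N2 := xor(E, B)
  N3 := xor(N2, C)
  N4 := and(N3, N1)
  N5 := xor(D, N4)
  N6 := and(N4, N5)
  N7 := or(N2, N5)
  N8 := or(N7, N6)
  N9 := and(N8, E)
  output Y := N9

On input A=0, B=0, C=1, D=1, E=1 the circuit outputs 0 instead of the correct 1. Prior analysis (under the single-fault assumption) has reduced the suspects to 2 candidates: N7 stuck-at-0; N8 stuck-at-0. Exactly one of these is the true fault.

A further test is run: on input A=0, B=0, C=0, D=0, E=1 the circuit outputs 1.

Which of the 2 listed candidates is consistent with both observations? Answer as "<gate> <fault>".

Evaluate each candidate on input A=0, B=0, C=0, D=0, E=1:
  N7 stuck-at-0: N1=1, N2=1, N3=1, N4=1, N5=1, N6=1, N7=0 [stuck-at-0], N8=1, N9=1 → 1 — matches
  N8 stuck-at-0: N1=1, N2=1, N3=1, N4=1, N5=1, N6=1, N7=1, N8=0 [stuck-at-0], N9=0 → 0 — eliminated
Only N7 stuck-at-0 reproduces the observed 1.

N7 stuck-at-0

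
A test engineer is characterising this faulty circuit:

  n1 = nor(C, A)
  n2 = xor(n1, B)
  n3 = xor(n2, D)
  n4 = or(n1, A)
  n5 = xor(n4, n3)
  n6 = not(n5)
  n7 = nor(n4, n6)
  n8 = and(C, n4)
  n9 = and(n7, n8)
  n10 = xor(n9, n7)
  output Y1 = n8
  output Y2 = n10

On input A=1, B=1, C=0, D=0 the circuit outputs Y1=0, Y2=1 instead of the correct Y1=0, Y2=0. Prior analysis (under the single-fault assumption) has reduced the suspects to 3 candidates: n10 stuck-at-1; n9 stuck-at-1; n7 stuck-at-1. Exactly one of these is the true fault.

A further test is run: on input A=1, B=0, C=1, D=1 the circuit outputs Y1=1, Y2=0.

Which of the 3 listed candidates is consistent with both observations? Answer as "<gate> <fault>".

n7 stuck-at-1

Evaluate each candidate on input A=1, B=0, C=1, D=1:
  n10 stuck-at-1: n1=0, n2=0, n3=1, n4=1, n5=0, n6=1, n7=0, n8=1, n9=0, n10=1 [stuck-at-1] → Y1=1, Y2=1 — eliminated
  n9 stuck-at-1: n1=0, n2=0, n3=1, n4=1, n5=0, n6=1, n7=0, n8=1, n9=1 [stuck-at-1], n10=1 → Y1=1, Y2=1 — eliminated
  n7 stuck-at-1: n1=0, n2=0, n3=1, n4=1, n5=0, n6=1, n7=1 [stuck-at-1], n8=1, n9=1, n10=0 → Y1=1, Y2=0 — matches
Only n7 stuck-at-1 reproduces the observed Y1=1, Y2=0.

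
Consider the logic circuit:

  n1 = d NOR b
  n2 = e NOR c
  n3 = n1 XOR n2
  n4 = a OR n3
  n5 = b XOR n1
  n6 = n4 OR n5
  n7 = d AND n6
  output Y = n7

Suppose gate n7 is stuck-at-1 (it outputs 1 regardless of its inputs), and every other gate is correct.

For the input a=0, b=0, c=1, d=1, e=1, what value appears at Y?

1

Propagate with n7 forced: n1=0, n2=0, n3=0, n4=0, n5=0, n6=0, n7=1 [stuck-at-1].
So Y = 1. (Without the fault it would be 0.)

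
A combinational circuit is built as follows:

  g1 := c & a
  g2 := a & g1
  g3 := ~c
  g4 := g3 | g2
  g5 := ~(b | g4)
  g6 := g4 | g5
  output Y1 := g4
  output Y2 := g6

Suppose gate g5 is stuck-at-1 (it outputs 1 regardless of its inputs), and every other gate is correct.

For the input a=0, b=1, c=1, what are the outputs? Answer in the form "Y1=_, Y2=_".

Propagate with g5 forced: g1=0, g2=0, g3=0, g4=0, g5=1 [stuck-at-1], g6=1.
So the outputs are Y1=0, Y2=1. (Without the fault they would be Y1=0, Y2=0.)

Y1=0, Y2=1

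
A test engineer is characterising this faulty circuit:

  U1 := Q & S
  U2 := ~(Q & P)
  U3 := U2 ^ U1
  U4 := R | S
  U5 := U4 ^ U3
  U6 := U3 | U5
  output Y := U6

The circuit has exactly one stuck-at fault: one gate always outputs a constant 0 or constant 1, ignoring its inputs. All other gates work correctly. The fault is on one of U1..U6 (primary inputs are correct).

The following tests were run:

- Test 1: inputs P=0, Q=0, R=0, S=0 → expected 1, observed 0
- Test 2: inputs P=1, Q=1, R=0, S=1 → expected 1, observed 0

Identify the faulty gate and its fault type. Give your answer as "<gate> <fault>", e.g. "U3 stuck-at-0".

U6 stuck-at-0

Fault-free values for test 1 (P=0, Q=0, R=0, S=0): U1=0, U2=1, U3=1, U4=0, U5=1, U6=1, giving Y=1. Observed 0.
Test 1: faults giving observed 0 are {U1 stuck-at-1, U2 stuck-at-0, U3 stuck-at-0, U6 stuck-at-0}.
Test 2 (P=1, Q=1, R=0, S=1): fault-free U1=1, U2=0, U3=1, U4=1, U5=0, U6=1 → 1; observed 0. Eliminates U1 stuck-at-1, U2 stuck-at-0, U3 stuck-at-0.
Only U6 stuck-at-0 is consistent with every test.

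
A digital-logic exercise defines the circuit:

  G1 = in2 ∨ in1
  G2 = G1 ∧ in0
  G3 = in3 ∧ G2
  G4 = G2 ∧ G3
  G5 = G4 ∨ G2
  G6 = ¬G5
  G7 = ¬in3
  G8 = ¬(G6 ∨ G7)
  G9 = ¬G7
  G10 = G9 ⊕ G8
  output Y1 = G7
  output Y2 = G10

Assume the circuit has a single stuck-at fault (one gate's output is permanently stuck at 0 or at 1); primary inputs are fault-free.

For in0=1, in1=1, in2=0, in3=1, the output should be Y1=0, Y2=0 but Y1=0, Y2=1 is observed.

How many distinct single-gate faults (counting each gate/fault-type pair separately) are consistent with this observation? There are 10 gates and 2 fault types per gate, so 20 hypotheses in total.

Fault-free: G1=1, G2=1, G3=1, G4=1, G5=1, G6=0, G7=0, G8=1, G9=1, G10=0 → Y1=0, Y2=0. Observed Y1=0, Y2=1.
  G1: stuck-at-0 ✓; others ✗
  G2: stuck-at-0 ✓; others ✗
  G3: none of the 2 fault types match ✗
  G4: none of the 2 fault types match ✗
  G5: stuck-at-0 ✓; others ✗
  G6: stuck-at-1 ✓; others ✗
  G7: none of the 2 fault types match ✗
  G8: stuck-at-0 ✓; others ✗
  G9: stuck-at-0 ✓; others ✗
  G10: stuck-at-1 ✓; others ✗
Consistent faults: {G1 stuck-at-0, G2 stuck-at-0, G5 stuck-at-0, G6 stuck-at-1, G8 stuck-at-0, G9 stuck-at-0, G10 stuck-at-1} — 7 in all.

7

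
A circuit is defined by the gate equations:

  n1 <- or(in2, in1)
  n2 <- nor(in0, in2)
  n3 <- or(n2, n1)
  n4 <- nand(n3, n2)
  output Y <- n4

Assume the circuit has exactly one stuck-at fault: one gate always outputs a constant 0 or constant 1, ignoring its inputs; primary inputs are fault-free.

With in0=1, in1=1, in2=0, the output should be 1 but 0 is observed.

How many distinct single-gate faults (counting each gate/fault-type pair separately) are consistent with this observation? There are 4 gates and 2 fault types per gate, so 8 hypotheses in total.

2

Fault-free: n1=1, n2=0, n3=1, n4=1 → 1. Observed 0.
  n1 stuck-at-0: output 1 ✗
  n1 stuck-at-1: output 1 ✗
  n2 stuck-at-0: output 1 ✗
  n2 stuck-at-1: output 0 ✓
  n3 stuck-at-0: output 1 ✗
  n3 stuck-at-1: output 1 ✗
  n4 stuck-at-0: output 0 ✓
  n4 stuck-at-1: output 1 ✗
Consistent faults: {n2 stuck-at-1, n4 stuck-at-0} — 2 in all.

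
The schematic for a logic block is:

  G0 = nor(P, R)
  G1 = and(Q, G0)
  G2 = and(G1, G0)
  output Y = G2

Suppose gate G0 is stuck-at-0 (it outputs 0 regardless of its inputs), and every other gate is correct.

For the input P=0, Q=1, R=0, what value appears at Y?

0

Propagate with G0 forced: G0=0 [stuck-at-0], G1=0, G2=0.
So Y = 0. (Without the fault it would be 1.)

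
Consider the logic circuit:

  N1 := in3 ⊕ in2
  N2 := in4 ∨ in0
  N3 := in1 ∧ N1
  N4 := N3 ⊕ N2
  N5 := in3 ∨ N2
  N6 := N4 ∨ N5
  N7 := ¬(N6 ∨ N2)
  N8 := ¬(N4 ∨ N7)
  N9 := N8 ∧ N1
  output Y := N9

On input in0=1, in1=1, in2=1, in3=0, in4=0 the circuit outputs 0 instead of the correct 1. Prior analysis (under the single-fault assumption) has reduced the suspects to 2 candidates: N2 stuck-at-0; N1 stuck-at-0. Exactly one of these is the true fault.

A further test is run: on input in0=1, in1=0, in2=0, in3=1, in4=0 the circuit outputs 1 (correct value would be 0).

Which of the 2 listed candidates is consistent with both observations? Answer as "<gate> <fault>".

N2 stuck-at-0

Evaluate each candidate on input in0=1, in1=0, in2=0, in3=1, in4=0:
  N2 stuck-at-0: N1=1, N2=0 [stuck-at-0], N3=0, N4=0, N5=1, N6=1, N7=0, N8=1, N9=1 → 1 — matches
  N1 stuck-at-0: N1=0 [stuck-at-0], N2=1, N3=0, N4=1, N5=1, N6=1, N7=0, N8=0, N9=0 → 0 — eliminated
Only N2 stuck-at-0 reproduces the observed 1.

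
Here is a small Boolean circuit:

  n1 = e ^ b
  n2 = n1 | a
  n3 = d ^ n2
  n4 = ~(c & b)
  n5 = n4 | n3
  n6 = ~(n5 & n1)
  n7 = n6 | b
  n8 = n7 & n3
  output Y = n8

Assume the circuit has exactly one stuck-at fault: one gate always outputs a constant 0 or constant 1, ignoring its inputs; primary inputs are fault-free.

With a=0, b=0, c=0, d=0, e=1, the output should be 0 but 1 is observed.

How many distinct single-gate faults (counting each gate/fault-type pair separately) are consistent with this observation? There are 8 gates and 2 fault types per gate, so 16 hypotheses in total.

Fault-free: n1=1, n2=1, n3=1, n4=1, n5=1, n6=0, n7=0, n8=0 → 0. Observed 1.
  n1: none of the 2 fault types match ✗
  n2: none of the 2 fault types match ✗
  n3: none of the 2 fault types match ✗
  n4: none of the 2 fault types match ✗
  n5: stuck-at-0 ✓; others ✗
  n6: stuck-at-1 ✓; others ✗
  n7: stuck-at-1 ✓; others ✗
  n8: stuck-at-1 ✓; others ✗
Consistent faults: {n5 stuck-at-0, n6 stuck-at-1, n7 stuck-at-1, n8 stuck-at-1} — 4 in all.

4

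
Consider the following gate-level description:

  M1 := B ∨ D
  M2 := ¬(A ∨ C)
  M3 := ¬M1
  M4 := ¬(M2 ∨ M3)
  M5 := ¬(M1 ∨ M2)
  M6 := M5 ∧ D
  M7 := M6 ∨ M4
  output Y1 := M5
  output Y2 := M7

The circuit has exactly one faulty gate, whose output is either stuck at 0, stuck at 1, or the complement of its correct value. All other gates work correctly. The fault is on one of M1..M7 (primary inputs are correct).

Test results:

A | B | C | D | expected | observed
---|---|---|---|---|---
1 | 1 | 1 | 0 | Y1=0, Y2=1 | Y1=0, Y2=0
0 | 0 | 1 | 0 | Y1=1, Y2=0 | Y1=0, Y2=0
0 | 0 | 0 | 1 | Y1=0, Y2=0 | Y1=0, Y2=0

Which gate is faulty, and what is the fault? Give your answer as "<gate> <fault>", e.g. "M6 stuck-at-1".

M2 stuck-at-1

Fault-free values for test 1 (A=1, B=1, C=1, D=0): M1=1, M2=0, M3=0, M4=1, M5=0, M6=0, M7=1, giving Y1=0, Y2=1. Observed Y1=0, Y2=0.
Test 1: faults giving observed Y1=0, Y2=0 are {M2 stuck-at-1, M2 inverted output, M3 stuck-at-1, M3 inverted output, M4 stuck-at-0, M4 inverted output, M7 stuck-at-0, M7 inverted output}.
Test 2 (A=0, B=0, C=1, D=0): fault-free M1=0, M2=0, M3=1, M4=0, M5=1, M6=0, M7=0 → Y1=1, Y2=0; observed Y1=0, Y2=0. Eliminates M3 stuck-at-1, M3 inverted output, M4 stuck-at-0, M4 inverted output, M7 stuck-at-0, M7 inverted output.
Test 3 (A=0, B=0, C=0, D=1): fault-free M1=1, M2=1, M3=0, M4=0, M5=0, M6=0, M7=0 → Y1=0, Y2=0; observed Y1=0, Y2=0. Eliminates M2 inverted output.
Only M2 stuck-at-1 is consistent with every test.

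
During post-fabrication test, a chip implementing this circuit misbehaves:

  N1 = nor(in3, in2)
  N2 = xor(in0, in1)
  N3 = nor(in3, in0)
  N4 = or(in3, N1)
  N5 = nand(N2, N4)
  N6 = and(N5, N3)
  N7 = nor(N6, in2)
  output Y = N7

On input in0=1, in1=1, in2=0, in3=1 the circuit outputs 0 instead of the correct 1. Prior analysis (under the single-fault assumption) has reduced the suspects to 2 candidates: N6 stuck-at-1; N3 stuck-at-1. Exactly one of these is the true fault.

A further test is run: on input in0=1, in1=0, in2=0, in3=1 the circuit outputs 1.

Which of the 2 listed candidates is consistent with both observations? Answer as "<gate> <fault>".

N3 stuck-at-1

Evaluate each candidate on input in0=1, in1=0, in2=0, in3=1:
  N6 stuck-at-1: N1=0, N2=1, N3=0, N4=1, N5=0, N6=1 [stuck-at-1], N7=0 → 0 — eliminated
  N3 stuck-at-1: N1=0, N2=1, N3=1 [stuck-at-1], N4=1, N5=0, N6=0, N7=1 → 1 — matches
Only N3 stuck-at-1 reproduces the observed 1.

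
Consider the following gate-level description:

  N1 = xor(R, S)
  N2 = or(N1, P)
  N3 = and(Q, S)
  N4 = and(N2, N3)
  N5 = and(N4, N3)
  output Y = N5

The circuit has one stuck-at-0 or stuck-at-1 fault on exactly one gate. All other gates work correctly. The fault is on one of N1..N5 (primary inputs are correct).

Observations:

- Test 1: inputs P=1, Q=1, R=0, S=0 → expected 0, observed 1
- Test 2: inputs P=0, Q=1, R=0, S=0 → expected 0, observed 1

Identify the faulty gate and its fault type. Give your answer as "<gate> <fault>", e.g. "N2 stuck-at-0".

N5 stuck-at-1

Fault-free values for test 1 (P=1, Q=1, R=0, S=0): N1=0, N2=1, N3=0, N4=0, N5=0, giving Y=0. Observed 1.
Test 1: faults giving observed 1 are {N3 stuck-at-1, N5 stuck-at-1}.
Test 2 (P=0, Q=1, R=0, S=0): fault-free N1=0, N2=0, N3=0, N4=0, N5=0 → 0; observed 1. Eliminates N3 stuck-at-1.
Only N5 stuck-at-1 is consistent with every test.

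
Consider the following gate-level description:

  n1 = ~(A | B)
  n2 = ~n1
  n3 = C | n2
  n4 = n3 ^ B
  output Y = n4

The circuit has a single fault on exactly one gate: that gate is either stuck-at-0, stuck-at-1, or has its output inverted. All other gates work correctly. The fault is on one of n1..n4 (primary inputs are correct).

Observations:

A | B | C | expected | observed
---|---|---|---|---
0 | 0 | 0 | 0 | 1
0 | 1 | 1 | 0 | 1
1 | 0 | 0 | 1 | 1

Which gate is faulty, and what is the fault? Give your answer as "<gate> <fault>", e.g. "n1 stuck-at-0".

Fault-free values for test 1 (A=0, B=0, C=0): n1=1, n2=0, n3=0, n4=0, giving Y=0. Observed 1.
Test 1: faults giving observed 1 are {n1 stuck-at-0, n1 inverted output, n2 stuck-at-1, n2 inverted output, n3 stuck-at-1, n3 inverted output, n4 stuck-at-1, n4 inverted output}.
Test 2 (A=0, B=1, C=1): fault-free n1=0, n2=1, n3=1, n4=0 → 0; observed 1. Eliminates n1 stuck-at-0, n1 inverted output, n2 stuck-at-1, n2 inverted output, n3 stuck-at-1.
Test 3 (A=1, B=0, C=0): fault-free n1=0, n2=1, n3=1, n4=1 → 1; observed 1. Eliminates n3 inverted output, n4 inverted output.
Only n4 stuck-at-1 is consistent with every test.

n4 stuck-at-1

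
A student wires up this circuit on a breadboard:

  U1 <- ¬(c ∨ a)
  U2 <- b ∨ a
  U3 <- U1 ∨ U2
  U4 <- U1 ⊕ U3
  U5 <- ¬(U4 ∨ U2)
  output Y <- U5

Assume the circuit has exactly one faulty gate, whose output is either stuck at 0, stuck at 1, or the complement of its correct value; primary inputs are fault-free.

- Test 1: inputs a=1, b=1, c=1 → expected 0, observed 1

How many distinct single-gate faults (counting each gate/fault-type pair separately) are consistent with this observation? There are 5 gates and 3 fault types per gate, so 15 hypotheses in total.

Fault-free: U1=0, U2=1, U3=1, U4=1, U5=0 → 0. Observed 1.
  U1: none of the 3 fault types match ✗
  U2: stuck-at-0, inverted output ✓; others ✗
  U3: none of the 3 fault types match ✗
  U4: none of the 3 fault types match ✗
  U5: stuck-at-1, inverted output ✓; others ✗
Consistent faults: {U2 stuck-at-0, U2 inverted output, U5 stuck-at-1, U5 inverted output} — 4 in all.

4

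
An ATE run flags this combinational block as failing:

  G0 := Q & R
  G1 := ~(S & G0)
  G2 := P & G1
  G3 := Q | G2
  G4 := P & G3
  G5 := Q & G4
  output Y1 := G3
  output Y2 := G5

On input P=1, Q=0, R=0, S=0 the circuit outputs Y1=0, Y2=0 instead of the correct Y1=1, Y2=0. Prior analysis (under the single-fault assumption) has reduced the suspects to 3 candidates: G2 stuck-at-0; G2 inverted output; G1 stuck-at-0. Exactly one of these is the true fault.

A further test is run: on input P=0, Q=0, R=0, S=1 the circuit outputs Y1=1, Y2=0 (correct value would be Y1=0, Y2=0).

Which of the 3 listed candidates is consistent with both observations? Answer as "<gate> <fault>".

Evaluate each candidate on input P=0, Q=0, R=0, S=1:
  G2 stuck-at-0: G0=0, G1=1, G2=0 [stuck-at-0], G3=0, G4=0, G5=0 → Y1=0, Y2=0 — eliminated
  G2 inverted output: G0=0, G1=1, G2=1 [inverted output], G3=1, G4=0, G5=0 → Y1=1, Y2=0 — matches
  G1 stuck-at-0: G0=0, G1=0 [stuck-at-0], G2=0, G3=0, G4=0, G5=0 → Y1=0, Y2=0 — eliminated
Only G2 inverted output reproduces the observed Y1=1, Y2=0.

G2 inverted output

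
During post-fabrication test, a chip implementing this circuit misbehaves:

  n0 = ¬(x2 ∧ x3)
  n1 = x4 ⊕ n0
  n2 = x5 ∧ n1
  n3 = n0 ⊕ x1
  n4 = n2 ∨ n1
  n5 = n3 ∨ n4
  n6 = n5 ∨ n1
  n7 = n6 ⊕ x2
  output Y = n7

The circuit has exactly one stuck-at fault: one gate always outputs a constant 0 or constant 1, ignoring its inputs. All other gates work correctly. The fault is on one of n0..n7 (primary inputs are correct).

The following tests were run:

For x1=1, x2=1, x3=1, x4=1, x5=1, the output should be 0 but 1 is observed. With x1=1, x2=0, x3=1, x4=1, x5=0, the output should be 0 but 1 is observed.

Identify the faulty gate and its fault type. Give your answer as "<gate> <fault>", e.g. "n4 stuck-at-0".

Fault-free values for test 1 (x1=1, x2=1, x3=1, x4=1, x5=1): n0=0, n1=1, n2=1, n3=1, n4=1, n5=1, n6=1, n7=0, giving Y=0. Observed 1.
Test 1: faults giving observed 1 are {n0 stuck-at-1, n6 stuck-at-0, n7 stuck-at-1}.
Test 2 (x1=1, x2=0, x3=1, x4=1, x5=0): fault-free n0=1, n1=0, n2=0, n3=0, n4=0, n5=0, n6=0, n7=0 → 0; observed 1. Eliminates n0 stuck-at-1, n6 stuck-at-0.
Only n7 stuck-at-1 is consistent with every test.

n7 stuck-at-1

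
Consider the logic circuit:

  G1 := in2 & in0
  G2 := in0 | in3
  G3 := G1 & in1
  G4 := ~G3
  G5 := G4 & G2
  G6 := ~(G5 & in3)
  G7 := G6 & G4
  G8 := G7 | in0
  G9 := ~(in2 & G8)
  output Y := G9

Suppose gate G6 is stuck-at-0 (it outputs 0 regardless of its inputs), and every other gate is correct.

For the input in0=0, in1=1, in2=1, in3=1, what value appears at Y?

Propagate with G6 forced: G1=0, G2=1, G3=0, G4=1, G5=1, G6=0 [stuck-at-0], G7=0, G8=0, G9=1.
So Y = 1. (Same as the fault-free value — the fault is masked on this input.)

1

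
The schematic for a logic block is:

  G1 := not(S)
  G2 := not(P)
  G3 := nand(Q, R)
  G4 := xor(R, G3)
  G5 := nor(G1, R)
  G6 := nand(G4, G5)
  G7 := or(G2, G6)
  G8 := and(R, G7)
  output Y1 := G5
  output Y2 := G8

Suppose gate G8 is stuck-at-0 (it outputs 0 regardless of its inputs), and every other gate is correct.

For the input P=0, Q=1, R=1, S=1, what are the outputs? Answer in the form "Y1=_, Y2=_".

Y1=0, Y2=0

Propagate with G8 forced: G1=0, G2=1, G3=0, G4=1, G5=0, G6=1, G7=1, G8=0 [stuck-at-0].
So the outputs are Y1=0, Y2=0. (Without the fault they would be Y1=0, Y2=1.)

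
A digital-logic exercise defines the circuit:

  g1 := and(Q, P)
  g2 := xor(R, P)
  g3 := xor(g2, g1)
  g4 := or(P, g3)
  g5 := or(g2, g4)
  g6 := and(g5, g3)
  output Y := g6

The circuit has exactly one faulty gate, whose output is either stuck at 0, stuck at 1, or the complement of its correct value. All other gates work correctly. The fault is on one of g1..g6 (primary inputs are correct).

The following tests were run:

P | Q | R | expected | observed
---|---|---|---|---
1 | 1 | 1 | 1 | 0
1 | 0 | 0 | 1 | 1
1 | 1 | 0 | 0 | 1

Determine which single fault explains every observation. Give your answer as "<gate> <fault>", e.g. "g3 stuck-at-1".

Fault-free values for test 1 (P=1, Q=1, R=1): g1=1, g2=0, g3=1, g4=1, g5=1, g6=1, giving Y=1. Observed 0.
Test 1: faults giving observed 0 are {g1 stuck-at-0, g1 inverted output, g2 stuck-at-1, g2 inverted output, g3 stuck-at-0, g3 inverted output, g4 stuck-at-0, g4 inverted output, g5 stuck-at-0, g5 inverted output, g6 stuck-at-0, g6 inverted output}.
Test 2 (P=1, Q=0, R=0): fault-free g1=0, g2=1, g3=1, g4=1, g5=1, g6=1 → 1; observed 1. Eliminates g1 inverted output, g2 inverted output, g3 stuck-at-0, g3 inverted output, g5 stuck-at-0, g5 inverted output, g6 stuck-at-0, g6 inverted output.
Test 3 (P=1, Q=1, R=0): fault-free g1=1, g2=1, g3=0, g4=1, g5=1, g6=0 → 0; observed 1. Eliminates g2 stuck-at-1, g4 stuck-at-0, g4 inverted output.
Only g1 stuck-at-0 is consistent with every test.

g1 stuck-at-0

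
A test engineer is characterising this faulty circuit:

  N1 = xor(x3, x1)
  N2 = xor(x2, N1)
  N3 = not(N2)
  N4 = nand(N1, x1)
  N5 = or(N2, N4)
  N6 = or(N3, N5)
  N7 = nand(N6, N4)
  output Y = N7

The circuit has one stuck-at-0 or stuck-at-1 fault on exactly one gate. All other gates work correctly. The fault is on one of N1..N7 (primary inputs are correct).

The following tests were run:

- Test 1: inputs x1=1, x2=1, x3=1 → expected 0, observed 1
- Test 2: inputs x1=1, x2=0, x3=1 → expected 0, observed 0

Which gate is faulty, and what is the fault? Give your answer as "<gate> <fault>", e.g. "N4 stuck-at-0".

Fault-free values for test 1 (x1=1, x2=1, x3=1): N1=0, N2=1, N3=0, N4=1, N5=1, N6=1, N7=0, giving Y=0. Observed 1.
Test 1: faults giving observed 1 are {N1 stuck-at-1, N4 stuck-at-0, N5 stuck-at-0, N6 stuck-at-0, N7 stuck-at-1}.
Test 2 (x1=1, x2=0, x3=1): fault-free N1=0, N2=0, N3=1, N4=1, N5=1, N6=1, N7=0 → 0; observed 0. Eliminates N1 stuck-at-1, N4 stuck-at-0, N6 stuck-at-0, N7 stuck-at-1.
Only N5 stuck-at-0 is consistent with every test.

N5 stuck-at-0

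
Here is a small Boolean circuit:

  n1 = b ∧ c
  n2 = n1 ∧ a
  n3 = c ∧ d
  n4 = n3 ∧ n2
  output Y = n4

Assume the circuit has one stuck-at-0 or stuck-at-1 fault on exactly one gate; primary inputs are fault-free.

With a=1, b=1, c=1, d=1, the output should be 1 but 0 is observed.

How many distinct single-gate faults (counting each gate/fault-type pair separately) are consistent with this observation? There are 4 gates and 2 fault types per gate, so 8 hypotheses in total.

Fault-free: n1=1, n2=1, n3=1, n4=1 → 1. Observed 0.
  n1 stuck-at-0: output 0 ✓
  n1 stuck-at-1: output 1 ✗
  n2 stuck-at-0: output 0 ✓
  n2 stuck-at-1: output 1 ✗
  n3 stuck-at-0: output 0 ✓
  n3 stuck-at-1: output 1 ✗
  n4 stuck-at-0: output 0 ✓
  n4 stuck-at-1: output 1 ✗
Consistent faults: {n1 stuck-at-0, n2 stuck-at-0, n3 stuck-at-0, n4 stuck-at-0} — 4 in all.

4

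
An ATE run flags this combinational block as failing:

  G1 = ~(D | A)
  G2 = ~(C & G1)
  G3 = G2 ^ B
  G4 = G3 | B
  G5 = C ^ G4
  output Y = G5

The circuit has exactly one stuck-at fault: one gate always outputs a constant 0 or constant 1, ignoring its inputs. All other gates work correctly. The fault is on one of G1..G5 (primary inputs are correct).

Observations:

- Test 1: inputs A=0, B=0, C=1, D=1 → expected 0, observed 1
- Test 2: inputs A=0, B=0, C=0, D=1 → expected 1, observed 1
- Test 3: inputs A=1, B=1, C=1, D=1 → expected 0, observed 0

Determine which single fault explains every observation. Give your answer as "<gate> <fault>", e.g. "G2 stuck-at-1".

Fault-free values for test 1 (A=0, B=0, C=1, D=1): G1=0, G2=1, G3=1, G4=1, G5=0, giving Y=0. Observed 1.
Test 1: faults giving observed 1 are {G1 stuck-at-1, G2 stuck-at-0, G3 stuck-at-0, G4 stuck-at-0, G5 stuck-at-1}.
Test 2 (A=0, B=0, C=0, D=1): fault-free G1=0, G2=1, G3=1, G4=1, G5=1 → 1; observed 1. Eliminates G2 stuck-at-0, G3 stuck-at-0, G4 stuck-at-0.
Test 3 (A=1, B=1, C=1, D=1): fault-free G1=0, G2=1, G3=0, G4=1, G5=0 → 0; observed 0. Eliminates G5 stuck-at-1.
Only G1 stuck-at-1 is consistent with every test.

G1 stuck-at-1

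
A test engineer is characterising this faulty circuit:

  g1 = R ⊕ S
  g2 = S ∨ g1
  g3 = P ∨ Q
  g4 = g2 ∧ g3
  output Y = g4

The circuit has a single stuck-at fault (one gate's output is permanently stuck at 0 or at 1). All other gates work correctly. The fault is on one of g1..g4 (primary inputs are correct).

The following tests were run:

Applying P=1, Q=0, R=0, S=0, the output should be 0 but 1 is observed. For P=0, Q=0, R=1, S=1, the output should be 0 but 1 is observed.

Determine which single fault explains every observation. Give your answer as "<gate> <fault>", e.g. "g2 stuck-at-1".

Fault-free values for test 1 (P=1, Q=0, R=0, S=0): g1=0, g2=0, g3=1, g4=0, giving Y=0. Observed 1.
Test 1: faults giving observed 1 are {g1 stuck-at-1, g2 stuck-at-1, g4 stuck-at-1}.
Test 2 (P=0, Q=0, R=1, S=1): fault-free g1=0, g2=1, g3=0, g4=0 → 0; observed 1. Eliminates g1 stuck-at-1, g2 stuck-at-1.
Only g4 stuck-at-1 is consistent with every test.

g4 stuck-at-1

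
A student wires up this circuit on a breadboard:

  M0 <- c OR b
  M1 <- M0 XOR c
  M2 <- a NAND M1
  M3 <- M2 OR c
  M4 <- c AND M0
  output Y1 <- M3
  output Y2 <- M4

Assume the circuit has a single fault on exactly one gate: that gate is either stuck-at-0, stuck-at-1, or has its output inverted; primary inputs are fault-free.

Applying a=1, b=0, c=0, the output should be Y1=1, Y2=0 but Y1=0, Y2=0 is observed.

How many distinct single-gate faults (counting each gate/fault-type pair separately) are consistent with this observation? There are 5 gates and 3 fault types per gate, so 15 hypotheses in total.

8

Fault-free: M0=0, M1=0, M2=1, M3=1, M4=0 → Y1=1, Y2=0. Observed Y1=0, Y2=0.
  M0: stuck-at-1, inverted output ✓; others ✗
  M1: stuck-at-1, inverted output ✓; others ✗
  M2: stuck-at-0, inverted output ✓; others ✗
  M3: stuck-at-0, inverted output ✓; others ✗
  M4: none of the 3 fault types match ✗
Consistent faults: {M0 stuck-at-1, M0 inverted output, M1 stuck-at-1, M1 inverted output, M2 stuck-at-0, M2 inverted output, M3 stuck-at-0, M3 inverted output} — 8 in all.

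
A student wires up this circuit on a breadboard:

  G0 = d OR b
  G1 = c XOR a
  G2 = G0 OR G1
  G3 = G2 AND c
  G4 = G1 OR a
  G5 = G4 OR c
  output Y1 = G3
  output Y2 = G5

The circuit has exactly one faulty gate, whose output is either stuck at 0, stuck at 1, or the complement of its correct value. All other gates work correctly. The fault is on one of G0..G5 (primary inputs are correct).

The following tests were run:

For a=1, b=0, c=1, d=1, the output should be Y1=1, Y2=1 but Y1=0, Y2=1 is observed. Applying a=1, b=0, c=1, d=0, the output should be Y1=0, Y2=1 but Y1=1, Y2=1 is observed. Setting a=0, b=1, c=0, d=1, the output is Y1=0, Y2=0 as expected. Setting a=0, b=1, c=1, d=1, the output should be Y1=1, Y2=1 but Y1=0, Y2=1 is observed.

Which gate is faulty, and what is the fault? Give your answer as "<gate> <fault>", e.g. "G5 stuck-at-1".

G2 inverted output

Fault-free values for test 1 (a=1, b=0, c=1, d=1): G0=1, G1=0, G2=1, G3=1, G4=1, G5=1, giving Y1=1, Y2=1. Observed Y1=0, Y2=1.
Test 1: faults giving observed Y1=0, Y2=1 are {G0 stuck-at-0, G0 inverted output, G2 stuck-at-0, G2 inverted output, G3 stuck-at-0, G3 inverted output}.
Test 2 (a=1, b=0, c=1, d=0): fault-free G0=0, G1=0, G2=0, G3=0, G4=1, G5=1 → Y1=0, Y2=1; observed Y1=1, Y2=1. Eliminates G0 stuck-at-0, G2 stuck-at-0, G3 stuck-at-0.
Test 3 (a=0, b=1, c=0, d=1): fault-free G0=1, G1=0, G2=1, G3=0, G4=0, G5=0 → Y1=0, Y2=0; observed Y1=0, Y2=0. Eliminates G3 inverted output.
Test 4 (a=0, b=1, c=1, d=1): fault-free G0=1, G1=1, G2=1, G3=1, G4=1, G5=1 → Y1=1, Y2=1; observed Y1=0, Y2=1. Eliminates G0 inverted output.
Only G2 inverted output is consistent with every test.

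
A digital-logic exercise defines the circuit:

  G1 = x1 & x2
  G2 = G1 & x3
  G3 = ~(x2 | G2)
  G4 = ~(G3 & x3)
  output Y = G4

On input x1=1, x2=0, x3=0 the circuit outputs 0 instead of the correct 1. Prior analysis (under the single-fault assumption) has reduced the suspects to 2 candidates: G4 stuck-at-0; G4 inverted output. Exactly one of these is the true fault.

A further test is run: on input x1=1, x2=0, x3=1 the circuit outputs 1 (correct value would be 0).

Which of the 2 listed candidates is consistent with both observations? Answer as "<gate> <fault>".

Evaluate each candidate on input x1=1, x2=0, x3=1:
  G4 stuck-at-0: G1=0, G2=0, G3=1, G4=0 [stuck-at-0] → 0 — eliminated
  G4 inverted output: G1=0, G2=0, G3=1, G4=1 [inverted output] → 1 — matches
Only G4 inverted output reproduces the observed 1.

G4 inverted output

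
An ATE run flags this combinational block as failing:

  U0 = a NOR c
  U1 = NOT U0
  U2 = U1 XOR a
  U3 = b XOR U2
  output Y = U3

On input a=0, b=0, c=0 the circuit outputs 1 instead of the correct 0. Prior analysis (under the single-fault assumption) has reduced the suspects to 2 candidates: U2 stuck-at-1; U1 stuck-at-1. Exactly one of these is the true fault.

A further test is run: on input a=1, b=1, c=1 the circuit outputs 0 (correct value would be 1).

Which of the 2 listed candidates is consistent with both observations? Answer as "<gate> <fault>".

U2 stuck-at-1

Evaluate each candidate on input a=1, b=1, c=1:
  U2 stuck-at-1: U0=0, U1=1, U2=1 [stuck-at-1], U3=0 → 0 — matches
  U1 stuck-at-1: U0=0, U1=1 [stuck-at-1], U2=0, U3=1 → 1 — eliminated
Only U2 stuck-at-1 reproduces the observed 0.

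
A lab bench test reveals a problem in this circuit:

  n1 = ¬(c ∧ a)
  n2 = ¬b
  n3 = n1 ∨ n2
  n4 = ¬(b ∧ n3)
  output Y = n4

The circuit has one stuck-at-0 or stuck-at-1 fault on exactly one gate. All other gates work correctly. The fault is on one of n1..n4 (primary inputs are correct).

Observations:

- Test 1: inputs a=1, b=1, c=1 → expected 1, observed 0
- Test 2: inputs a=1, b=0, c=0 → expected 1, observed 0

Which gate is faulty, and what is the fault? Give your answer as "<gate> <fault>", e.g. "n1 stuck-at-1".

Fault-free values for test 1 (a=1, b=1, c=1): n1=0, n2=0, n3=0, n4=1, giving Y=1. Observed 0.
Test 1: faults giving observed 0 are {n1 stuck-at-1, n2 stuck-at-1, n3 stuck-at-1, n4 stuck-at-0}.
Test 2 (a=1, b=0, c=0): fault-free n1=1, n2=1, n3=1, n4=1 → 1; observed 0. Eliminates n1 stuck-at-1, n2 stuck-at-1, n3 stuck-at-1.
Only n4 stuck-at-0 is consistent with every test.

n4 stuck-at-0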